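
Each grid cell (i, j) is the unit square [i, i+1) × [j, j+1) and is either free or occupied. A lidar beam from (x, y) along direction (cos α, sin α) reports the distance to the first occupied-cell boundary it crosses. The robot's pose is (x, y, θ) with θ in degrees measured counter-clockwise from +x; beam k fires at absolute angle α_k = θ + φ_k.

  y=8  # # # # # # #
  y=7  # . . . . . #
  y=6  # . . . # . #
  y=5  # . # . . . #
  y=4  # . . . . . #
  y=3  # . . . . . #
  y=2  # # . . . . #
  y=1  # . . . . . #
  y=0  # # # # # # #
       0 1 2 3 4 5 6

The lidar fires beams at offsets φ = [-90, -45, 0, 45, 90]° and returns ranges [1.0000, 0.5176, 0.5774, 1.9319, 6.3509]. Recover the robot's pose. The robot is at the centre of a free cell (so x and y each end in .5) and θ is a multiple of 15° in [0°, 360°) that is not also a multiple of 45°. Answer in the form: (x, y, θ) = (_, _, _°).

The pose lattice has 32·16 = 512 candidates. Test each by forward raycasting.
  (3.5, 7.5, 30°): beam 2 = 2.5882 ≠ 0.5176 ✗
  (3.5, 5.5, 150°): beam 2 = 2.5882 ≠ 0.5176 ✗
  (1.5, 3.5, 30°): beam 1 = 0.5774 ≠ 1.0000 ✗
  (5.5, 2.5, 120°): beam 1 = 0.5774 ≠ 1.0000 ✗
  …
  (5.5, 2.5, 30°): r_1=1.0000, r_2=0.5176, r_3=0.5774, r_4=1.9319, r_5=6.3509 — all match ✓
No second candidate reproduces the full scan.

(x, y, θ) = (5.5, 2.5, 30°)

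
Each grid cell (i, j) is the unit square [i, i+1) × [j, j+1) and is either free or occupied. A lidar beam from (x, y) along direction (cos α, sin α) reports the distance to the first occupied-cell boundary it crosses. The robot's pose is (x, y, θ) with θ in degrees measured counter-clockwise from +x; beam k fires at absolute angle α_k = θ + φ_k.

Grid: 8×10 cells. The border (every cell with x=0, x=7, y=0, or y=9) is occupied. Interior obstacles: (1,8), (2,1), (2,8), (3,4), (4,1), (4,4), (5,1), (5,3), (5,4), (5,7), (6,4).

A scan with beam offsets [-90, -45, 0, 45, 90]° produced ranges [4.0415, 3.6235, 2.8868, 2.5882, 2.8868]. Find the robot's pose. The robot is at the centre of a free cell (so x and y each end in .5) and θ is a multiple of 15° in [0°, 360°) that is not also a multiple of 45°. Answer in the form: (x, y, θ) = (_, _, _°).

(x, y, θ) = (3.5, 5.5, 120°)

The pose lattice has 37·16 = 592 candidates. Test each by forward raycasting.
  (2.5, 5.5, 150°): beam 2 = 2.5882 ≠ 3.6235 ✗
  (6.5, 8.5, 195°): beam 1 = 0.5176 ≠ 4.0415 ✗
  (2.5, 6.5, 210°): beam 1 = 1.7321 ≠ 4.0415 ✗
  …
  (3.5, 5.5, 120°): r_1=4.0415, r_2=3.6235, r_3=2.8868, r_4=2.5882, r_5=2.8868 — all match ✓
Unique over the lattice → pose = (3.5, 5.5, 120°).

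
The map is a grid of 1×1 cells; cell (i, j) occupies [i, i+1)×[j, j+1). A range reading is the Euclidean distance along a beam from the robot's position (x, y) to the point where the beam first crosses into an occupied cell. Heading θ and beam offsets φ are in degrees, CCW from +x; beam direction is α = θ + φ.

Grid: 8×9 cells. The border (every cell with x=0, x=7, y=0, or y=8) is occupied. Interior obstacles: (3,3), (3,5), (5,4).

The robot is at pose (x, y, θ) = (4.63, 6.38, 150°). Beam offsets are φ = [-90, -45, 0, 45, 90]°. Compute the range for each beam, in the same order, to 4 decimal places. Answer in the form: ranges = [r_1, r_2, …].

ranges = [1.8706, 1.6771, 3.2400, 1.4682, 1.2600]

beam 1: φ=-90°, α=60°
  d=(0.5000,0.8660)  start (4,6)  tX=0.7400 tY=0.7159  stride 1/|dx|=2.0000 1/|dy|=1.1547
    cross y-line → (4,7), t=0.7159
    cross x-line → (5,7), t=0.7400
    cross y-line → (5,8), t=1.8706 (wall)
  → r_1 = 1.8706
beam 2: φ=-45°, α=105°
  d=(-0.2588,0.9659)  start (4,6)  tX=2.4341 tY=0.6419  stride 1/|dx|=3.8637 1/|dy|=1.0353
    cross y-line → (4,7), t=0.6419
    cross y-line → (4,8), t=1.6771 (wall)
  → r_2 = 1.6771
beam 3: φ=0°, α=150°
  d=(-0.8660,0.5000)  start (4,6)  tX=0.7275 tY=1.2400  stride 1/|dx|=1.1547 1/|dy|=2.0000
    cross x-line → (3,6), t=0.7275
    cross y-line → (3,7), t=1.2400
    cross x-line → (2,7), t=1.8822
    cross x-line → (1,7), t=3.0369
    cross y-line → (1,8), t=3.2400 (wall)
  → r_3 = 3.2400
beam 4: φ=45°, α=195°
  d=(-0.9659,-0.2588)  start (4,6)  tX=0.6522 tY=1.4682  stride 1/|dx|=1.0353 1/|dy|=3.8637
    cross x-line → (3,6), t=0.6522
    cross y-line → (3,5), t=1.4682 (wall)
  → r_4 = 1.4682
beam 5: φ=90°, α=240°
  d=(-0.5000,-0.8660)  start (4,6)  tX=1.2600 tY=0.4388  stride 1/|dx|=2.0000 1/|dy|=1.1547
    cross y-line → (4,5), t=0.4388
    cross x-line → (3,5), t=1.2600 (wall)
  → r_5 = 1.2600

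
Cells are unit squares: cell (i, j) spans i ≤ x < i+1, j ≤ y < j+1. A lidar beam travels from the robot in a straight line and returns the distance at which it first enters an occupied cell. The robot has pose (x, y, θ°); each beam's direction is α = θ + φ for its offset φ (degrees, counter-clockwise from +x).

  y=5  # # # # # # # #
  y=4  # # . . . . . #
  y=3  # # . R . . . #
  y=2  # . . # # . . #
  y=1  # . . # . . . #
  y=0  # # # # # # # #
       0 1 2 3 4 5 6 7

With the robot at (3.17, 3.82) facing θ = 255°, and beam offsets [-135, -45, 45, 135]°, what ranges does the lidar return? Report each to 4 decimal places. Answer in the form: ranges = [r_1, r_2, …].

beam 1: φ=-135°, α=120°
  d=(-0.5000,0.8660)  start (3,3)  tX=0.3400 tY=0.2078  stride 1/|dx|=2.0000 1/|dy|=1.1547
    cross y-line → (3,4), t=0.2078
    cross x-line → (2,4), t=0.3400
    cross y-line → (2,5), t=1.3625 (wall)
  → r_1 = 1.3625
beam 2: φ=-45°, α=210°
  d=(-0.8660,-0.5000)  start (3,3)  tX=0.1963 tY=1.6400  stride 1/|dx|=1.1547 1/|dy|=2.0000
    cross x-line → (2,3), t=0.1963
    cross x-line → (1,3), t=1.3510 (wall)
  → r_2 = 1.3510
beam 3: φ=45°, α=300°
  d=(0.5000,-0.8660)  start (3,3)  tX=1.6600 tY=0.9469  stride 1/|dx|=2.0000 1/|dy|=1.1547
    cross y-line → (3,2), t=0.9469 (wall)
  → r_3 = 0.9469
beam 4: φ=135°, α=30°
  d=(0.8660,0.5000)  start (3,3)  tX=0.9584 tY=0.3600  stride 1/|dx|=1.1547 1/|dy|=2.0000
    cross y-line → (3,4), t=0.3600
    cross x-line → (4,4), t=0.9584
    cross x-line → (5,4), t=2.1131
    cross y-line → (5,5), t=2.3600 (wall)
  → r_4 = 2.3600

ranges = [1.3625, 1.3510, 0.9469, 2.3600]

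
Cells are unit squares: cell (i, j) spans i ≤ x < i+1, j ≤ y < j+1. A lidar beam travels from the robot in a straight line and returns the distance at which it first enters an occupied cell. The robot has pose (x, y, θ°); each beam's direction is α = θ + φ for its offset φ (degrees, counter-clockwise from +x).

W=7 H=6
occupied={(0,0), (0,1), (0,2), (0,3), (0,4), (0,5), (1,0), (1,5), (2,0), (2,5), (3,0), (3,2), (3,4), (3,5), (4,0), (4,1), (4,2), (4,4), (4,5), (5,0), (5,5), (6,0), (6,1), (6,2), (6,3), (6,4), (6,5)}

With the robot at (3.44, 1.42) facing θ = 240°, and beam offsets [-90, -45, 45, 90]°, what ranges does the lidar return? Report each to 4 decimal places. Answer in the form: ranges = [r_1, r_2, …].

beam 1: φ=-90°, α=150°
  dir = (cos 150°, sin 150°) = (-0.8660, 0.5000); from cell (3,1)
  next x-line at t=0.5081, next y-line at t=1.1600; Δt_x=1.1547, Δt_y=2.0000
    x: enter (2,1) at t=0.5081
    y: enter (2,2) at t=1.1600
    x: enter (1,2) at t=1.6628
    x: enter (0,2) at t=2.8175 ← occupied
  → r_1 = 2.8175
beam 2: φ=-45°, α=195°
  dir = (cos 195°, sin 195°) = (-0.9659, -0.2588); from cell (3,1)
  next x-line at t=0.4555, next y-line at t=1.6228; Δt_x=1.0353, Δt_y=3.8637
    x: enter (2,1) at t=0.4555
    x: enter (1,1) at t=1.4908
    y: enter (1,0) at t=1.6228 ← occupied
  → r_2 = 1.6228
beam 3: φ=45°, α=285°
  dir = (cos 285°, sin 285°) = (0.2588, -0.9659); from cell (3,1)
  next x-line at t=2.1637, next y-line at t=0.4348; Δt_x=3.8637, Δt_y=1.0353
    y: enter (3,0) at t=0.4348 ← occupied
  → r_3 = 0.4348
beam 4: φ=90°, α=330°
  dir = (cos 330°, sin 330°) = (0.8660, -0.5000); from cell (3,1)
  next x-line at t=0.6466, next y-line at t=0.8400; Δt_x=1.1547, Δt_y=2.0000
    x: enter (4,1) at t=0.6466 ← occupied
  → r_4 = 0.6466

ranges = [2.8175, 1.6228, 0.4348, 0.6466]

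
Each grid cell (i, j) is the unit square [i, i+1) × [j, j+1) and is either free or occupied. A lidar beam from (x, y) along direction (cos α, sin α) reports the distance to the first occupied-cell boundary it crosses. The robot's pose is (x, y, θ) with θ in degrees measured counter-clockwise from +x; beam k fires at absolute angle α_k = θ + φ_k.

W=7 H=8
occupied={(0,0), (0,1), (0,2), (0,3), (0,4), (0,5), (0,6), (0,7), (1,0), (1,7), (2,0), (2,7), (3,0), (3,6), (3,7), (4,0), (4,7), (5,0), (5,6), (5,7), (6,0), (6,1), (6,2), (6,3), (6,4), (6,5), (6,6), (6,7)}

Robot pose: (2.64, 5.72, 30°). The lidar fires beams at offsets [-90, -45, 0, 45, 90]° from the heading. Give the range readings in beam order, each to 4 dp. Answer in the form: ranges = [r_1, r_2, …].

beam 1: φ=-90°, α=300°
  dir = (cos 300°, sin 300°) = (0.5000, -0.8660); from cell (2,5)
  next x-line at t=0.7200, next y-line at t=0.8314; Δt_x=2.0000, Δt_y=1.1547
    x: enter (3,5) at t=0.7200
    y: enter (3,4) at t=0.8314
    y: enter (3,3) at t=1.9861
    x: enter (4,3) at t=2.7200
    y: enter (4,2) at t=3.1408
    y: enter (4,1) at t=4.2955
    x: enter (5,1) at t=4.7200
    y: enter (5,0) at t=5.4502 ← occupied
  → r_1 = 5.4502
beam 2: φ=-45°, α=345°
  dir = (cos 345°, sin 345°) = (0.9659, -0.2588); from cell (2,5)
  next x-line at t=0.3727, next y-line at t=2.7819; Δt_x=1.0353, Δt_y=3.8637
    x: enter (3,5) at t=0.3727
    x: enter (4,5) at t=1.4080
    x: enter (5,5) at t=2.4433
    y: enter (5,4) at t=2.7819
    x: enter (6,4) at t=3.4785 ← occupied
  → r_2 = 3.4785
beam 3: φ=0°, α=30°
  dir = (cos 30°, sin 30°) = (0.8660, 0.5000); from cell (2,5)
  next x-line at t=0.4157, next y-line at t=0.5600; Δt_x=1.1547, Δt_y=2.0000
    x: enter (3,5) at t=0.4157
    y: enter (3,6) at t=0.5600 ← occupied
  → r_3 = 0.5600
beam 4: φ=45°, α=75°
  dir = (cos 75°, sin 75°) = (0.2588, 0.9659); from cell (2,5)
  next x-line at t=1.3909, next y-line at t=0.2899; Δt_x=3.8637, Δt_y=1.0353
    y: enter (2,6) at t=0.2899
    y: enter (2,7) at t=1.3252 ← occupied
  → r_4 = 1.3252
beam 5: φ=90°, α=120°
  dir = (cos 120°, sin 120°) = (-0.5000, 0.8660); from cell (2,5)
  next x-line at t=1.2800, next y-line at t=0.3233; Δt_x=2.0000, Δt_y=1.1547
    y: enter (2,6) at t=0.3233
    x: enter (1,6) at t=1.2800
    y: enter (1,7) at t=1.4780 ← occupied
  → r_5 = 1.4780

ranges = [5.4502, 3.4785, 0.5600, 1.3252, 1.4780]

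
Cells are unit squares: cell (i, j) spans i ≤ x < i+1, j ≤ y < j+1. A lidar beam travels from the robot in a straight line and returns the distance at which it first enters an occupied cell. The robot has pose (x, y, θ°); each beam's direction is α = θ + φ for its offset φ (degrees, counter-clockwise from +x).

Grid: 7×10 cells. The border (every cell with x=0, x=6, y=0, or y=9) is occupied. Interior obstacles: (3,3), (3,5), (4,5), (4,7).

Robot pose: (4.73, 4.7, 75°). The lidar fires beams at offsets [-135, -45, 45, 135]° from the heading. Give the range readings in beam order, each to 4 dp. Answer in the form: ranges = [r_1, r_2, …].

ranges = [2.5400, 1.4665, 0.3464, 1.4000]

beam 1: φ=-135°, α=300°
  dir = (cos 300°, sin 300°) = (0.5000, -0.8660); from cell (4,4)
  next x-line at t=0.5400, next y-line at t=0.8083; Δt_x=2.0000, Δt_y=1.1547
    x: enter (5,4) at t=0.5400
    y: enter (5,3) at t=0.8083
    y: enter (5,2) at t=1.9630
    x: enter (6,2) at t=2.5400 ← occupied
  → r_1 = 2.5400
beam 2: φ=-45°, α=30°
  dir = (cos 30°, sin 30°) = (0.8660, 0.5000); from cell (4,4)
  next x-line at t=0.3118, next y-line at t=0.6000; Δt_x=1.1547, Δt_y=2.0000
    x: enter (5,4) at t=0.3118
    y: enter (5,5) at t=0.6000
    x: enter (6,5) at t=1.4665 ← occupied
  → r_2 = 1.4665
beam 3: φ=45°, α=120°
  dir = (cos 120°, sin 120°) = (-0.5000, 0.8660); from cell (4,4)
  next x-line at t=1.4600, next y-line at t=0.3464; Δt_x=2.0000, Δt_y=1.1547
    y: enter (4,5) at t=0.3464 ← occupied
  → r_3 = 0.3464
beam 4: φ=135°, α=210°
  dir = (cos 210°, sin 210°) = (-0.8660, -0.5000); from cell (4,4)
  next x-line at t=0.8429, next y-line at t=1.4000; Δt_x=1.1547, Δt_y=2.0000
    x: enter (3,4) at t=0.8429
    y: enter (3,3) at t=1.4000 ← occupied
  → r_4 = 1.4000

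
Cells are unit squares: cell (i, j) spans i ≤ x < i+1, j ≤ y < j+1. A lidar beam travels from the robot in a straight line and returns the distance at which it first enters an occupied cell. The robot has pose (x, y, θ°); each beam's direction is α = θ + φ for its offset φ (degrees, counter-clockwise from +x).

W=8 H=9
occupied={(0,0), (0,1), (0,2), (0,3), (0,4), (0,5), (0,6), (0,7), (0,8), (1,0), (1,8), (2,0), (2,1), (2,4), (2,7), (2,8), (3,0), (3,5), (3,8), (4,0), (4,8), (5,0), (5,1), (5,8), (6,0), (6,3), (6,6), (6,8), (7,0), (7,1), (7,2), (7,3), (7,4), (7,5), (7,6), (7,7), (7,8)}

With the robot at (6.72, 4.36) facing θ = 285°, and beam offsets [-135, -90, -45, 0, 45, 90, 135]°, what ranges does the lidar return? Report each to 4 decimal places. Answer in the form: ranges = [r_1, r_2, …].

beam 1: φ=-135°, α=150°
  dir = (cos 150°, sin 150°) = (-0.8660, 0.5000); from cell (6,4)
  next x-line at t=0.8314, next y-line at t=1.2800; Δt_x=1.1547, Δt_y=2.0000
    x: enter (5,4) at t=0.8314
    y: enter (5,5) at t=1.2800
    x: enter (4,5) at t=1.9861
    x: enter (3,5) at t=3.1408 ← occupied
  → r_1 = 3.1408
beam 2: φ=-90°, α=195°
  dir = (cos 195°, sin 195°) = (-0.9659, -0.2588); from cell (6,4)
  next x-line at t=0.7454, next y-line at t=1.3909; Δt_x=1.0353, Δt_y=3.8637
    x: enter (5,4) at t=0.7454
    y: enter (5,3) at t=1.3909
    x: enter (4,3) at t=1.7807
    x: enter (3,3) at t=2.8160
    x: enter (2,3) at t=3.8512
    x: enter (1,3) at t=4.8865
    y: enter (1,2) at t=5.2546
    x: enter (0,2) at t=5.9218 ← occupied
  → r_2 = 5.9218
beam 3: φ=-45°, α=240°
  dir = (cos 240°, sin 240°) = (-0.5000, -0.8660); from cell (6,4)
  next x-line at t=1.4400, next y-line at t=0.4157; Δt_x=2.0000, Δt_y=1.1547
    y: enter (6,3) at t=0.4157 ← occupied
  → r_3 = 0.4157
beam 4: φ=0°, α=285°
  dir = (cos 285°, sin 285°) = (0.2588, -0.9659); from cell (6,4)
  next x-line at t=1.0818, next y-line at t=0.3727; Δt_x=3.8637, Δt_y=1.0353
    y: enter (6,3) at t=0.3727 ← occupied
  → r_4 = 0.3727
beam 5: φ=45°, α=330°
  dir = (cos 330°, sin 330°) = (0.8660, -0.5000); from cell (6,4)
  next x-line at t=0.3233, next y-line at t=0.7200; Δt_x=1.1547, Δt_y=2.0000
    x: enter (7,4) at t=0.3233 ← occupied
  → r_5 = 0.3233
beam 6: φ=90°, α=15°
  dir = (cos 15°, sin 15°) = (0.9659, 0.2588); from cell (6,4)
  next x-line at t=0.2899, next y-line at t=2.4728; Δt_x=1.0353, Δt_y=3.8637
    x: enter (7,4) at t=0.2899 ← occupied
  → r_6 = 0.2899
beam 7: φ=135°, α=60°
  dir = (cos 60°, sin 60°) = (0.5000, 0.8660); from cell (6,4)
  next x-line at t=0.5600, next y-line at t=0.7390; Δt_x=2.0000, Δt_y=1.1547
    x: enter (7,4) at t=0.5600 ← occupied
  → r_7 = 0.5600

ranges = [3.1408, 5.9218, 0.4157, 0.3727, 0.3233, 0.2899, 0.5600]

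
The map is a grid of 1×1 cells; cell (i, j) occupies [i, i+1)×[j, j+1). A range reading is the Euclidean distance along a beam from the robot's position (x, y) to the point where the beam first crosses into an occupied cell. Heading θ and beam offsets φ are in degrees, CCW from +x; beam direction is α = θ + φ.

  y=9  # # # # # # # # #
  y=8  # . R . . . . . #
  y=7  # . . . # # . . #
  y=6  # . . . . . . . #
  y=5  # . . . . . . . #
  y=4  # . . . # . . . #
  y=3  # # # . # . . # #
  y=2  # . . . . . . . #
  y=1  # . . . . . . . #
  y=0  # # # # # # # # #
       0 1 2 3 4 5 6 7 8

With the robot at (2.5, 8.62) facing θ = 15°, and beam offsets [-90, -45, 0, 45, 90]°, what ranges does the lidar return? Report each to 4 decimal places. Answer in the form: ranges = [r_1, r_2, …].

ranges = [5.7956, 1.7321, 1.4682, 0.4388, 0.3934]

beam 1: φ=-90°, α=285°
  dir = (cos 285°, sin 285°) = (0.2588, -0.9659); from cell (2,8)
  next x-line at t=1.9319, next y-line at t=0.6419; Δt_x=3.8637, Δt_y=1.0353
    y: enter (2,7) at t=0.6419
    y: enter (2,6) at t=1.6771
    x: enter (3,6) at t=1.9319
    y: enter (3,5) at t=2.7124
    y: enter (3,4) at t=3.7477
    y: enter (3,3) at t=4.7830
    x: enter (4,3) at t=5.7956 ← occupied
  → r_1 = 5.7956
beam 2: φ=-45°, α=330°
  dir = (cos 330°, sin 330°) = (0.8660, -0.5000); from cell (2,8)
  next x-line at t=0.5774, next y-line at t=1.2400; Δt_x=1.1547, Δt_y=2.0000
    x: enter (3,8) at t=0.5774
    y: enter (3,7) at t=1.2400
    x: enter (4,7) at t=1.7321 ← occupied
  → r_2 = 1.7321
beam 3: φ=0°, α=15°
  dir = (cos 15°, sin 15°) = (0.9659, 0.2588); from cell (2,8)
  next x-line at t=0.5176, next y-line at t=1.4682; Δt_x=1.0353, Δt_y=3.8637
    x: enter (3,8) at t=0.5176
    y: enter (3,9) at t=1.4682 ← occupied
  → r_3 = 1.4682
beam 4: φ=45°, α=60°
  dir = (cos 60°, sin 60°) = (0.5000, 0.8660); from cell (2,8)
  next x-line at t=1.0000, next y-line at t=0.4388; Δt_x=2.0000, Δt_y=1.1547
    y: enter (2,9) at t=0.4388 ← occupied
  → r_4 = 0.4388
beam 5: φ=90°, α=105°
  dir = (cos 105°, sin 105°) = (-0.2588, 0.9659); from cell (2,8)
  next x-line at t=1.9319, next y-line at t=0.3934; Δt_x=3.8637, Δt_y=1.0353
    y: enter (2,9) at t=0.3934 ← occupied
  → r_5 = 0.3934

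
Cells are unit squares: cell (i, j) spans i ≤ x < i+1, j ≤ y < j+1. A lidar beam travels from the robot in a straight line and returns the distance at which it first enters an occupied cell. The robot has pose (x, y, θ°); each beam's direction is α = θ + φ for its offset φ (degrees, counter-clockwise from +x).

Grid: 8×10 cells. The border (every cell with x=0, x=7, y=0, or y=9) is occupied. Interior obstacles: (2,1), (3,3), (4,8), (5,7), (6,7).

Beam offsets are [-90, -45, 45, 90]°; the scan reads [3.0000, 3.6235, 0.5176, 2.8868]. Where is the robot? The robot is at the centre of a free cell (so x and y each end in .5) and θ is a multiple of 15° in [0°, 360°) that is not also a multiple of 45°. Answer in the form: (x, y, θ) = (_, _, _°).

Enumerate (i+0.5, j+0.5, θ) over the 43 free cells and 16 admissible headings. For each, cast all 4 beams and compare to the given ranges.
  (3.5, 1.5, 15°): beam 1 = 0.5176 ≠ 3.0000 ✗
  (1.5, 8.5, 75°): beam 1 = 3.6235 ≠ 3.0000 ✗
  (2.5, 3.5, 195°): beam 1 = 5.6940 ≠ 3.0000 ✗
  …
  (3.5, 2.5, 60°): r_1=3.0000, r_2=3.6235, r_3=0.5176, r_4=2.8868 — all match ✓
Only this pose fits every beam.

(x, y, θ) = (3.5, 2.5, 60°)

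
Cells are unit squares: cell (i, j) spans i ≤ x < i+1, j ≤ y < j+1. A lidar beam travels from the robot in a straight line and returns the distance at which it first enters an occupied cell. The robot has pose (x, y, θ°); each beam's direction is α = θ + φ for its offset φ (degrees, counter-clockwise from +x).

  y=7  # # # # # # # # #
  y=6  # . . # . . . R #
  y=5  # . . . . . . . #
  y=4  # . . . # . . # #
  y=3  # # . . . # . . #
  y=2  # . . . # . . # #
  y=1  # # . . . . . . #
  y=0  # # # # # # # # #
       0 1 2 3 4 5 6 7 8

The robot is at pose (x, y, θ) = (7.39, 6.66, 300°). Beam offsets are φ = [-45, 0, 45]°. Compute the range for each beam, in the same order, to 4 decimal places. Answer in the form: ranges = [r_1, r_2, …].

ranges = [5.8597, 1.2200, 0.6315]

beam 1: φ=-45°, α=255°
  cosα=-0.2588 sinα=-0.9659 | (7,6) | tMaxX 1.5068 tMaxY 0.6833 | tΔX 3.8637 tΔY 1.0353
    t=0.6833 [y] (7,5)
    t=1.5068 [x] (6,5)
    t=1.7186 [y] (6,4)
    t=2.7538 [y] (6,3)
    t=3.7891 [y] (6,2)
    t=4.8244 [y] (6,1)
    t=5.3705 [x] (5,1)
    t=5.8597 [y] (5,0) — stop
  → r_1 = 5.8597
beam 2: φ=0°, α=300°
  cosα=0.5000 sinα=-0.8660 | (7,6) | tMaxX 1.2200 tMaxY 0.7621 | tΔX 2.0000 tΔY 1.1547
    t=0.7621 [y] (7,5)
    t=1.2200 [x] (8,5) — stop
  → r_2 = 1.2200
beam 3: φ=45°, α=345°
  cosα=0.9659 sinα=-0.2588 | (7,6) | tMaxX 0.6315 tMaxY 2.5500 | tΔX 1.0353 tΔY 3.8637
    t=0.6315 [x] (8,6) — stop
  → r_3 = 0.6315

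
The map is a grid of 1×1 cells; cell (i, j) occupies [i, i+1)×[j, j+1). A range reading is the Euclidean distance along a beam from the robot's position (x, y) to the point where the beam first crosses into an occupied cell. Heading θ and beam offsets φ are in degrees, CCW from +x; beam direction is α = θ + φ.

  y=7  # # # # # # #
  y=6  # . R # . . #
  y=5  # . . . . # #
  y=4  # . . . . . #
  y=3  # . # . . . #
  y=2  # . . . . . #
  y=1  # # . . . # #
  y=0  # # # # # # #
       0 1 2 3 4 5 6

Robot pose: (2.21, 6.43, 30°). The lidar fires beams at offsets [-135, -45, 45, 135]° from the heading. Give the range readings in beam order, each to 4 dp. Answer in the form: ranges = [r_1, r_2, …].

beam 1: φ=-135°, α=255°
  dir = (cos 255°, sin 255°) = (-0.2588, -0.9659); from cell (2,6)
  next x-line at t=0.8114, next y-line at t=0.4452; Δt_x=3.8637, Δt_y=1.0353
    y: enter (2,5) at t=0.4452
    x: enter (1,5) at t=0.8114
    y: enter (1,4) at t=1.4804
    y: enter (1,3) at t=2.5157
    y: enter (1,2) at t=3.5510
    y: enter (1,1) at t=4.5863 ← occupied
  → r_1 = 4.5863
beam 2: φ=-45°, α=345°
  dir = (cos 345°, sin 345°) = (0.9659, -0.2588); from cell (2,6)
  next x-line at t=0.8179, next y-line at t=1.6614; Δt_x=1.0353, Δt_y=3.8637
    x: enter (3,6) at t=0.8179 ← occupied
  → r_2 = 0.8179
beam 3: φ=45°, α=75°
  dir = (cos 75°, sin 75°) = (0.2588, 0.9659); from cell (2,6)
  next x-line at t=3.0523, next y-line at t=0.5901; Δt_x=3.8637, Δt_y=1.0353
    y: enter (2,7) at t=0.5901 ← occupied
  → r_3 = 0.5901
beam 4: φ=135°, α=165°
  dir = (cos 165°, sin 165°) = (-0.9659, 0.2588); from cell (2,6)
  next x-line at t=0.2174, next y-line at t=2.2023; Δt_x=1.0353, Δt_y=3.8637
    x: enter (1,6) at t=0.2174
    x: enter (0,6) at t=1.2527 ← occupied
  → r_4 = 1.2527

ranges = [4.5863, 0.8179, 0.5901, 1.2527]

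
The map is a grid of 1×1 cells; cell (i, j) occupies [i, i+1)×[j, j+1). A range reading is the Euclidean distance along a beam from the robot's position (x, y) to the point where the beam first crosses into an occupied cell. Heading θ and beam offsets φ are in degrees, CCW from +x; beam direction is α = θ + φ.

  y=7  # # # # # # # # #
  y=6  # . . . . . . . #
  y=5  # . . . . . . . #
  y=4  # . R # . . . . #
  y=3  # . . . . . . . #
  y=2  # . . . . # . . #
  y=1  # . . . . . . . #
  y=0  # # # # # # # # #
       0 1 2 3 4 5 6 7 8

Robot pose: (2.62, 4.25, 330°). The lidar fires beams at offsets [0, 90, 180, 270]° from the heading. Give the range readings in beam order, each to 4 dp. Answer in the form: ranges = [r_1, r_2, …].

ranges = [0.4388, 0.7600, 1.8706, 3.2400]

beam 1: φ=0°, α=330°
  cosα=0.8660 sinα=-0.5000 | (2,4) | tMaxX 0.4388 tMaxY 0.5000 | tΔX 1.1547 tΔY 2.0000
    t=0.4388 [x] (3,4) — stop
  → r_1 = 0.4388
beam 2: φ=90°, α=60°
  cosα=0.5000 sinα=0.8660 | (2,4) | tMaxX 0.7600 tMaxY 0.8660 | tΔX 2.0000 tΔY 1.1547
    t=0.7600 [x] (3,4) — stop
  → r_2 = 0.7600
beam 3: φ=180°, α=150°
  cosα=-0.8660 sinα=0.5000 | (2,4) | tMaxX 0.7159 tMaxY 1.5000 | tΔX 1.1547 tΔY 2.0000
    t=0.7159 [x] (1,4)
    t=1.5000 [y] (1,5)
    t=1.8706 [x] (0,5) — stop
  → r_3 = 1.8706
beam 4: φ=270°, α=240°
  cosα=-0.5000 sinα=-0.8660 | (2,4) | tMaxX 1.2400 tMaxY 0.2887 | tΔX 2.0000 tΔY 1.1547
    t=0.2887 [y] (2,3)
    t=1.2400 [x] (1,3)
    t=1.4434 [y] (1,2)
    t=2.5981 [y] (1,1)
    t=3.2400 [x] (0,1) — stop
  → r_4 = 3.2400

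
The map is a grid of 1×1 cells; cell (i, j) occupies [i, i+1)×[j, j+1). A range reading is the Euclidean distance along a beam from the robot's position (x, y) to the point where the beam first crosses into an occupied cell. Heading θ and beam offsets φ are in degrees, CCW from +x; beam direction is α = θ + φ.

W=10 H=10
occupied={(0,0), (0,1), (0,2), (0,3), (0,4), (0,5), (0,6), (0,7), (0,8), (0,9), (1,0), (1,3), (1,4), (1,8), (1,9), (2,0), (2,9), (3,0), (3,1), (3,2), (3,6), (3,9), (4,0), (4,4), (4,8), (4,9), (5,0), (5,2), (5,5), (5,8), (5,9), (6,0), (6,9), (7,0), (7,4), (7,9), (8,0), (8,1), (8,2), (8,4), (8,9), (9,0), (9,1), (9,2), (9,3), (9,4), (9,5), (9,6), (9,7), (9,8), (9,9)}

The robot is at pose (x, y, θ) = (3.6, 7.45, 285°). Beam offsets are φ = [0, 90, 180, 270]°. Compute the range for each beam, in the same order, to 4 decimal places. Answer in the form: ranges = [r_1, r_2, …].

ranges = [0.4659, 2.1250, 1.6047, 2.6917]

beam 1: φ=0°, α=285°
  direction (0.2588, -0.9659); cell (3,7); t to first gridline: x 1.5455, y 0.4659 (then +3.8637 / +1.0353)
    (3,6) via y @ 0.4659  # hit
  → r_1 = 0.4659
beam 2: φ=90°, α=15°
  direction (0.9659, 0.2588); cell (3,7); t to first gridline: x 0.4141, y 2.1250 (then +1.0353 / +3.8637)
    (4,7) via x @ 0.4141
    (5,7) via x @ 1.4494
    (5,8) via y @ 2.1250  # hit
  → r_2 = 2.1250
beam 3: φ=180°, α=105°
  direction (-0.2588, 0.9659); cell (3,7); t to first gridline: x 2.3182, y 0.5694 (then +3.8637 / +1.0353)
    (3,8) via y @ 0.5694
    (3,9) via y @ 1.6047  # hit
  → r_3 = 1.6047
beam 4: φ=270°, α=195°
  direction (-0.9659, -0.2588); cell (3,7); t to first gridline: x 0.6212, y 1.7387 (then +1.0353 / +3.8637)
    (2,7) via x @ 0.6212
    (1,7) via x @ 1.6564
    (1,6) via y @ 1.7387
    (0,6) via x @ 2.6917  # hit
  → r_4 = 2.6917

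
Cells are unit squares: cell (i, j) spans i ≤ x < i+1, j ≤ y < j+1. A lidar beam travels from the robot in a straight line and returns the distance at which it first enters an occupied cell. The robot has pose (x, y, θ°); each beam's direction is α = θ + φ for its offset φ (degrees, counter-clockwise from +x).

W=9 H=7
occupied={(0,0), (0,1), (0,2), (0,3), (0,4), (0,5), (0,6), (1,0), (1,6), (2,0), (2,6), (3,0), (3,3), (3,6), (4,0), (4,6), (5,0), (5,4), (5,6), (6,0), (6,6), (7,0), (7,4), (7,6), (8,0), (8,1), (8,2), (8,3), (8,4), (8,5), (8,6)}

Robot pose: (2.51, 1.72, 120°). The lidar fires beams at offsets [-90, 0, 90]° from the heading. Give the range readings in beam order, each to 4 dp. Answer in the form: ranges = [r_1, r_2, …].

beam 1: φ=-90°, α=30°
  dir = (cos 30°, sin 30°) = (0.8660, 0.5000); from cell (2,1)
  next x-line at t=0.5658, next y-line at t=0.5600; Δt_x=1.1547, Δt_y=2.0000
    y: enter (2,2) at t=0.5600
    x: enter (3,2) at t=0.5658
    x: enter (4,2) at t=1.7205
    y: enter (4,3) at t=2.5600
    x: enter (5,3) at t=2.8752
    x: enter (6,3) at t=4.0299
    y: enter (6,4) at t=4.5600
    x: enter (7,4) at t=5.1846 ← occupied
  → r_1 = 5.1846
beam 2: φ=0°, α=120°
  dir = (cos 120°, sin 120°) = (-0.5000, 0.8660); from cell (2,1)
  next x-line at t=1.0200, next y-line at t=0.3233; Δt_x=2.0000, Δt_y=1.1547
    y: enter (2,2) at t=0.3233
    x: enter (1,2) at t=1.0200
    y: enter (1,3) at t=1.4780
    y: enter (1,4) at t=2.6327
    x: enter (0,4) at t=3.0200 ← occupied
  → r_2 = 3.0200
beam 3: φ=90°, α=210°
  dir = (cos 210°, sin 210°) = (-0.8660, -0.5000); from cell (2,1)
  next x-line at t=0.5889, next y-line at t=1.4400; Δt_x=1.1547, Δt_y=2.0000
    x: enter (1,1) at t=0.5889
    y: enter (1,0) at t=1.4400 ← occupied
  → r_3 = 1.4400

ranges = [5.1846, 3.0200, 1.4400]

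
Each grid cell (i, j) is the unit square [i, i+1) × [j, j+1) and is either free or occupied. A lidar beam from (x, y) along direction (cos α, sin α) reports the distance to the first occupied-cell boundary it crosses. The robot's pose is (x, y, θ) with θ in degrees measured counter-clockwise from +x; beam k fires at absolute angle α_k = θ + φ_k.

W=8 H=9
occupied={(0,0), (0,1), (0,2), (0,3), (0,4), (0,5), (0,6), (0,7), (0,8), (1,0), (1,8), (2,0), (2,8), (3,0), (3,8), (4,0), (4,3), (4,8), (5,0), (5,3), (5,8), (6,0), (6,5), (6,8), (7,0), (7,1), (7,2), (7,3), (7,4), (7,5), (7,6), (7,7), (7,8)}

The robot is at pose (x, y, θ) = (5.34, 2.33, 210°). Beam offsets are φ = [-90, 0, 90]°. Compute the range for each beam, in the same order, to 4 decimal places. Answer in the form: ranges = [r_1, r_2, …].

beam 1: φ=-90°, α=120°
  cosα=-0.5000 sinα=0.8660 | (5,2) | tMaxX 0.6800 tMaxY 0.7736 | tΔX 2.0000 tΔY 1.1547
    t=0.6800 [x] (4,2)
    t=0.7736 [y] (4,3) — stop
  → r_1 = 0.7736
beam 2: φ=0°, α=210°
  cosα=-0.8660 sinα=-0.5000 | (5,2) | tMaxX 0.3926 tMaxY 0.6600 | tΔX 1.1547 tΔY 2.0000
    t=0.3926 [x] (4,2)
    t=0.6600 [y] (4,1)
    t=1.5473 [x] (3,1)
    t=2.6600 [y] (3,0) — stop
  → r_2 = 2.6600
beam 3: φ=90°, α=300°
  cosα=0.5000 sinα=-0.8660 | (5,2) | tMaxX 1.3200 tMaxY 0.3811 | tΔX 2.0000 tΔY 1.1547
    t=0.3811 [y] (5,1)
    t=1.3200 [x] (6,1)
    t=1.5358 [y] (6,0) — stop
  → r_3 = 1.5358

ranges = [0.7736, 2.6600, 1.5358]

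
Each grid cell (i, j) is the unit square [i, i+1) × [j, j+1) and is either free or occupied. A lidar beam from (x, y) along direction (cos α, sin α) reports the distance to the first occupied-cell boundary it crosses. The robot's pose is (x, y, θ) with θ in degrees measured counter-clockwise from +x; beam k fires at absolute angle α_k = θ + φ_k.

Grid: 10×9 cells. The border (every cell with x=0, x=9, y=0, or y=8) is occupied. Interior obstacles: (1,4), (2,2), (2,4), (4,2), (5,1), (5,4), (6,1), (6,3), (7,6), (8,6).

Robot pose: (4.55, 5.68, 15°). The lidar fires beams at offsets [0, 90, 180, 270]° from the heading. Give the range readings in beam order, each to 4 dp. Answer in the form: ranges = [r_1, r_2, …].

beam 1: φ=0°, α=15°
  direction (0.9659, 0.2588); cell (4,5); t to first gridline: x 0.4659, y 1.2364 (then +1.0353 / +3.8637)
    (5,5) via x @ 0.4659
    (5,6) via y @ 1.2364
    (6,6) via x @ 1.5012
    (7,6) via x @ 2.5364  # hit
  → r_1 = 2.5364
beam 2: φ=90°, α=105°
  direction (-0.2588, 0.9659); cell (4,5); t to first gridline: x 2.1250, y 0.3313 (then +3.8637 / +1.0353)
    (4,6) via y @ 0.3313
    (4,7) via y @ 1.3666
    (3,7) via x @ 2.1250
    (3,8) via y @ 2.4018  # hit
  → r_2 = 2.4018
beam 3: φ=180°, α=195°
  direction (-0.9659, -0.2588); cell (4,5); t to first gridline: x 0.5694, y 2.6273 (then +1.0353 / +3.8637)
    (3,5) via x @ 0.5694
    (2,5) via x @ 1.6047
    (2,4) via y @ 2.6273  # hit
  → r_3 = 2.6273
beam 4: φ=270°, α=285°
  direction (0.2588, -0.9659); cell (4,5); t to first gridline: x 1.7387, y 0.7040 (then +3.8637 / +1.0353)
    (4,4) via y @ 0.7040
    (5,4) via x @ 1.7387  # hit
  → r_4 = 1.7387

ranges = [2.5364, 2.4018, 2.6273, 1.7387]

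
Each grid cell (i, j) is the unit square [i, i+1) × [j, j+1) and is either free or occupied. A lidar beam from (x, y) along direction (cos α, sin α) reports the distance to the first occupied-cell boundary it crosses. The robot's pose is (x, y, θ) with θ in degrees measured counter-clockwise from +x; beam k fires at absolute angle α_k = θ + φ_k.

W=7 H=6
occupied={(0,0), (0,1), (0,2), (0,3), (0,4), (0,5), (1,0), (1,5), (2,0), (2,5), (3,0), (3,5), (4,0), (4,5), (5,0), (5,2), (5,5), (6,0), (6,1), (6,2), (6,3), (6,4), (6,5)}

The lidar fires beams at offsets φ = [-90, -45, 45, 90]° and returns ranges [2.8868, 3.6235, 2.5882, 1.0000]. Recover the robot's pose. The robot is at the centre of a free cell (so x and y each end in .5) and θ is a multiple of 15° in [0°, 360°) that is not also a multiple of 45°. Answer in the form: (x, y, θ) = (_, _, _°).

The pose lattice has 19·16 = 304 candidates. Test each by forward raycasting.
  (5.5, 3.5, 195°): beam 1 = 1.5529 ≠ 2.8868 ✗
  (1.5, 2.5, 75°): beam 1 = 4.6587 ≠ 2.8868 ✗
  (2.5, 3.5, 300°): beam 1 = 1.7321 ≠ 2.8868 ✗
  …
  (3.5, 4.5, 300°): r_1=2.8868, r_2=3.6235, r_3=2.5882, r_4=1.0000 — all match ✓
Only this pose fits every beam.

(x, y, θ) = (3.5, 4.5, 300°)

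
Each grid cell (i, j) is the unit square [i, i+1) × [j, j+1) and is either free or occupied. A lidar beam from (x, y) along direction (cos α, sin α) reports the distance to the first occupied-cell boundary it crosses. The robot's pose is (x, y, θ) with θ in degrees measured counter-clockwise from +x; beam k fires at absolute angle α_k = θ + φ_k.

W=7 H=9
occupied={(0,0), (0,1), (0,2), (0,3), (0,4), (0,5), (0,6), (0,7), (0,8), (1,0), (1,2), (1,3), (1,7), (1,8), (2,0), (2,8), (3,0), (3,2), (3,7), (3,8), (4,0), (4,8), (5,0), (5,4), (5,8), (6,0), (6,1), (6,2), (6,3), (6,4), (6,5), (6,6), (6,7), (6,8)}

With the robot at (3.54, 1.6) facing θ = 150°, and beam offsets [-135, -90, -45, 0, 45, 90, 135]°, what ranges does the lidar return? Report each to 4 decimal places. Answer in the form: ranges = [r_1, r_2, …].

beam 1: φ=-135°, α=15°
  direction (0.9659, 0.2588); cell (3,1); t to first gridline: x 0.4762, y 1.5455 (then +1.0353 / +3.8637)
    (4,1) via x @ 0.4762
    (5,1) via x @ 1.5115
    (5,2) via y @ 1.5455
    (6,2) via x @ 2.5468  # hit
  → r_1 = 2.5468
beam 2: φ=-90°, α=60°
  direction (0.5000, 0.8660); cell (3,1); t to first gridline: x 0.9200, y 0.4619 (then +2.0000 / +1.1547)
    (3,2) via y @ 0.4619  # hit
  → r_2 = 0.4619
beam 3: φ=-45°, α=105°
  direction (-0.2588, 0.9659); cell (3,1); t to first gridline: x 2.0864, y 0.4141 (then +3.8637 / +1.0353)
    (3,2) via y @ 0.4141  # hit
  → r_3 = 0.4141
beam 4: φ=0°, α=150°
  direction (-0.8660, 0.5000); cell (3,1); t to first gridline: x 0.6235, y 0.8000 (then +1.1547 / +2.0000)
    (2,1) via x @ 0.6235
    (2,2) via y @ 0.8000
    (1,2) via x @ 1.7782  # hit
  → r_4 = 1.7782
beam 5: φ=45°, α=195°
  direction (-0.9659, -0.2588); cell (3,1); t to first gridline: x 0.5590, y 2.3182 (then +1.0353 / +3.8637)
    (2,1) via x @ 0.5590
    (1,1) via x @ 1.5943
    (1,0) via y @ 2.3182  # hit
  → r_5 = 2.3182
beam 6: φ=90°, α=240°
  direction (-0.5000, -0.8660); cell (3,1); t to first gridline: x 1.0800, y 0.6928 (then +2.0000 / +1.1547)
    (3,0) via y @ 0.6928  # hit
  → r_6 = 0.6928
beam 7: φ=135°, α=285°
  direction (0.2588, -0.9659); cell (3,1); t to first gridline: x 1.7773, y 0.6212 (then +3.8637 / +1.0353)
    (3,0) via y @ 0.6212  # hit
  → r_7 = 0.6212

ranges = [2.5468, 0.4619, 0.4141, 1.7782, 2.3182, 0.6928, 0.6212]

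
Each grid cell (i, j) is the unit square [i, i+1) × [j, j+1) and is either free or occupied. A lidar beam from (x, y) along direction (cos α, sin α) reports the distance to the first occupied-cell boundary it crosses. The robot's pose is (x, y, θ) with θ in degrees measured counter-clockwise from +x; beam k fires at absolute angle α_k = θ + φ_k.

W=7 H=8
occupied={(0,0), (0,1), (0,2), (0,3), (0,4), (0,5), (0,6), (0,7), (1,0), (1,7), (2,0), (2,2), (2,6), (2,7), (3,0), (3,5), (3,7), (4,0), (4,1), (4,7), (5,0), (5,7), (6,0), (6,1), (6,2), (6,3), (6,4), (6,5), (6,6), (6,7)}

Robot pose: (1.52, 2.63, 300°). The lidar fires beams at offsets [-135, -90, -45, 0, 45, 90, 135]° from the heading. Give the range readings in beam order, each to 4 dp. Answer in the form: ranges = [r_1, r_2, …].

ranges = [0.5383, 0.6004, 1.6875, 1.8822, 0.4969, 0.5543, 3.4889]

beam 1: φ=-135°, α=165°
  direction (-0.9659, 0.2588); cell (1,2); t to first gridline: x 0.5383, y 1.4296 (then +1.0353 / +3.8637)
    (0,2) via x @ 0.5383  # hit
  → r_1 = 0.5383
beam 2: φ=-90°, α=210°
  direction (-0.8660, -0.5000); cell (1,2); t to first gridline: x 0.6004, y 1.2600 (then +1.1547 / +2.0000)
    (0,2) via x @ 0.6004  # hit
  → r_2 = 0.6004
beam 3: φ=-45°, α=255°
  direction (-0.2588, -0.9659); cell (1,2); t to first gridline: x 2.0091, y 0.6522 (then +3.8637 / +1.0353)
    (1,1) via y @ 0.6522
    (1,0) via y @ 1.6875  # hit
  → r_3 = 1.6875
beam 4: φ=0°, α=300°
  direction (0.5000, -0.8660); cell (1,2); t to first gridline: x 0.9600, y 0.7275 (then +2.0000 / +1.1547)
    (1,1) via y @ 0.7275
    (2,1) via x @ 0.9600
    (2,0) via y @ 1.8822  # hit
  → r_4 = 1.8822
beam 5: φ=45°, α=345°
  direction (0.9659, -0.2588); cell (1,2); t to first gridline: x 0.4969, y 2.4341 (then +1.0353 / +3.8637)
    (2,2) via x @ 0.4969  # hit
  → r_5 = 0.4969
beam 6: φ=90°, α=30°
  direction (0.8660, 0.5000); cell (1,2); t to first gridline: x 0.5543, y 0.7400 (then +1.1547 / +2.0000)
    (2,2) via x @ 0.5543  # hit
  → r_6 = 0.5543
beam 7: φ=135°, α=75°
  direction (0.2588, 0.9659); cell (1,2); t to first gridline: x 1.8546, y 0.3831 (then +3.8637 / +1.0353)
    (1,3) via y @ 0.3831
    (1,4) via y @ 1.4183
    (2,4) via x @ 1.8546
    (2,5) via y @ 2.4536
    (2,6) via y @ 3.4889  # hit
  → r_7 = 3.4889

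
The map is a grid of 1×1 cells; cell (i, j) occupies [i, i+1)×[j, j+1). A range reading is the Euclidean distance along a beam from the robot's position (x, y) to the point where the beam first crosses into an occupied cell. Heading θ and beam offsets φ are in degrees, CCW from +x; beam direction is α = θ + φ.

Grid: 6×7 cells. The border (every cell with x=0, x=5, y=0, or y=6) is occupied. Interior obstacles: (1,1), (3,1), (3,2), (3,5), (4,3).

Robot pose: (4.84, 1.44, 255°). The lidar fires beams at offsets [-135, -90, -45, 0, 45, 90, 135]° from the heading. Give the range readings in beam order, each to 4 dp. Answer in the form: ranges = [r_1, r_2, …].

beam 1: φ=-135°, α=120°
  cosα=-0.5000 sinα=0.8660 | (4,1) | tMaxX 1.6800 tMaxY 0.6466 | tΔX 2.0000 tΔY 1.1547
    t=0.6466 [y] (4,2)
    t=1.6800 [x] (3,2) — stop
  → r_1 = 1.6800
beam 2: φ=-90°, α=165°
  cosα=-0.9659 sinα=0.2588 | (4,1) | tMaxX 0.8696 tMaxY 2.1637 | tΔX 1.0353 tΔY 3.8637
    t=0.8696 [x] (3,1) — stop
  → r_2 = 0.8696
beam 3: φ=-45°, α=210°
  cosα=-0.8660 sinα=-0.5000 | (4,1) | tMaxX 0.9699 tMaxY 0.8800 | tΔX 1.1547 tΔY 2.0000
    t=0.8800 [y] (4,0) — stop
  → r_3 = 0.8800
beam 4: φ=0°, α=255°
  cosα=-0.2588 sinα=-0.9659 | (4,1) | tMaxX 3.2455 tMaxY 0.4555 | tΔX 3.8637 tΔY 1.0353
    t=0.4555 [y] (4,0) — stop
  → r_4 = 0.4555
beam 5: φ=45°, α=300°
  cosα=0.5000 sinα=-0.8660 | (4,1) | tMaxX 0.3200 tMaxY 0.5081 | tΔX 2.0000 tΔY 1.1547
    t=0.3200 [x] (5,1) — stop
  → r_5 = 0.3200
beam 6: φ=90°, α=345°
  cosα=0.9659 sinα=-0.2588 | (4,1) | tMaxX 0.1656 tMaxY 1.7000 | tΔX 1.0353 tΔY 3.8637
    t=0.1656 [x] (5,1) — stop
  → r_6 = 0.1656
beam 7: φ=135°, α=30°
  cosα=0.8660 sinα=0.5000 | (4,1) | tMaxX 0.1848 tMaxY 1.1200 | tΔX 1.1547 tΔY 2.0000
    t=0.1848 [x] (5,1) — stop
  → r_7 = 0.1848

ranges = [1.6800, 0.8696, 0.8800, 0.4555, 0.3200, 0.1656, 0.1848]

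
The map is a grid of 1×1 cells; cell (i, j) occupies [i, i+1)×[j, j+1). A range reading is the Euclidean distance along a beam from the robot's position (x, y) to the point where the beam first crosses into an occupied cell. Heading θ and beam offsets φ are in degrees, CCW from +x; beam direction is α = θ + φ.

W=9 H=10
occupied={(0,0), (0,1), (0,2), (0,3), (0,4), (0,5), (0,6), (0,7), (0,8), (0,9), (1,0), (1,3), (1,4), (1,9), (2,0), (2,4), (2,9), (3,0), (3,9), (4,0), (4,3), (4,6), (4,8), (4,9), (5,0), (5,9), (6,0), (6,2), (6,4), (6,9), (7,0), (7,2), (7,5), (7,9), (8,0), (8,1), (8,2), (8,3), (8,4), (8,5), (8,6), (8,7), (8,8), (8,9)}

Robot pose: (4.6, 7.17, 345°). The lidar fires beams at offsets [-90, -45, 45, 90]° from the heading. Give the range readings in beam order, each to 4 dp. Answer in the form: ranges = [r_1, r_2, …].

ranges = [0.1760, 0.1963, 3.6600, 0.8593]

beam 1: φ=-90°, α=255°
  cosα=-0.2588 sinα=-0.9659 | (4,7) | tMaxX 2.3182 tMaxY 0.1760 | tΔX 3.8637 tΔY 1.0353
    t=0.1760 [y] (4,6) — stop
  → r_1 = 0.1760
beam 2: φ=-45°, α=300°
  cosα=0.5000 sinα=-0.8660 | (4,7) | tMaxX 0.8000 tMaxY 0.1963 | tΔX 2.0000 tΔY 1.1547
    t=0.1963 [y] (4,6) — stop
  → r_2 = 0.1963
beam 3: φ=45°, α=30°
  cosα=0.8660 sinα=0.5000 | (4,7) | tMaxX 0.4619 tMaxY 1.6600 | tΔX 1.1547 tΔY 2.0000
    t=0.4619 [x] (5,7)
    t=1.6166 [x] (6,7)
    t=1.6600 [y] (6,8)
    t=2.7713 [x] (7,8)
    t=3.6600 [y] (7,9) — stop
  → r_3 = 3.6600
beam 4: φ=90°, α=75°
  cosα=0.2588 sinα=0.9659 | (4,7) | tMaxX 1.5455 tMaxY 0.8593 | tΔX 3.8637 tΔY 1.0353
    t=0.8593 [y] (4,8) — stop
  → r_4 = 0.8593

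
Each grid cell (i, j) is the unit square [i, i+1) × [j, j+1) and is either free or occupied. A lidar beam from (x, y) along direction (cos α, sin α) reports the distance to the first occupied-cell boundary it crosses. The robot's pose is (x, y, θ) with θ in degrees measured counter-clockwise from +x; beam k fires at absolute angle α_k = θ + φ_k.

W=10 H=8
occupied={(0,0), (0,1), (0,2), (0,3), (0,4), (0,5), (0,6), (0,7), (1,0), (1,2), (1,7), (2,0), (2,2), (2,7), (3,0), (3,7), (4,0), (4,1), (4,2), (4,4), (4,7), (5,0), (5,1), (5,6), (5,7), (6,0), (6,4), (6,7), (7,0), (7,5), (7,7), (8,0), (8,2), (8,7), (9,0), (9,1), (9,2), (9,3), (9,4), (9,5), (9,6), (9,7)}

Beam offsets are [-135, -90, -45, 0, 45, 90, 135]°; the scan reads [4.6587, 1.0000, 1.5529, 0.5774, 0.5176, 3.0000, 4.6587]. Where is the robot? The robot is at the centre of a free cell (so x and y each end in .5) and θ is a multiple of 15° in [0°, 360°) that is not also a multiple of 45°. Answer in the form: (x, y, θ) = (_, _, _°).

Enumerate (i+0.5, j+0.5, θ) over the 38 free cells and 16 admissible headings. For each, cast all 7 beams and compare to the given ranges.
  (1.5, 1.5, 30°): beam 1 = 0.5176 ≠ 4.6587 ✗
  (5.5, 3.5, 15°): beam 1 = 1.0000 ≠ 4.6587 ✗
  (7.5, 4.5, 30°): beam 1 = 3.6235 ≠ 4.6587 ✗
  …
  (5.5, 5.5, 60°): r_1=4.6587, r_2=1.0000, r_3=1.5529, r_4=0.5774, r_5=0.5176, r_6=3.0000, r_7=4.6587 — all match ✓
No second candidate reproduces the full scan.

(x, y, θ) = (5.5, 5.5, 60°)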